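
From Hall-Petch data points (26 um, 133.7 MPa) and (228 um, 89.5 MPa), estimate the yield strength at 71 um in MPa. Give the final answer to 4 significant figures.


sigma_y = sigma0 + k / sqrt(d)
1/sqrt(d1) = 1/sqrt(2.6e-05) = 196.116;  1/sqrt(d2) = 66.2266
k = (sigma1 - sigma2) / (1/sqrt(d1) - 1/sqrt(d2)) = (133.7 - 89.5) / (196.116 - 66.2266) = 0.340289 MPa*m^0.5
sigma0 = sigma1 - k/sqrt(d1) = 133.7 - 0.340289*196.116 = 66.9638 MPa
sigma_y(d3) = 66.9638 + 0.340289 / sqrt(7.1e-05) = 107.3 MPa


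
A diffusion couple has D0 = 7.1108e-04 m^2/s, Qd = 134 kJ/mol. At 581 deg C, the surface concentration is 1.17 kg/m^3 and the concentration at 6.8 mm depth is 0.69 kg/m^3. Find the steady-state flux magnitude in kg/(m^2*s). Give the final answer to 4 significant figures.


Step 1: D = D0 * exp(-Qd/(R*T))
T = 581 + 273.15 = 854.15 K
D = 7.1108e-04 * exp(-134e3 / (8.314 * 854.15)) = 4.53936e-12 m^2/s
Step 2: J = D * (C1 - C2) / dx
J = 4.53936e-12 * (1.17 - 0.69) / 6.8e-03
J = 3.204e-10 kg/(m^2*s)


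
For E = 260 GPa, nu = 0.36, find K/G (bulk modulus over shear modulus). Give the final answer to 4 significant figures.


G = E / (2*(1+nu))
G = 260 / (2*(1+0.36)) = 95.5882 GPa
K = E / (3*(1-2*nu))
K = 260 / (3*(1-2*0.36)) = 309.524 GPa
K/G = 309.524 / 95.5882 = 3.238


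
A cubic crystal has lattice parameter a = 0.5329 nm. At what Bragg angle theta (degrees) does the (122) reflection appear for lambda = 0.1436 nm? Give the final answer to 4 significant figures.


d = a / sqrt(h^2+k^2+l^2)
d = 0.5329 / sqrt(9) = 0.177633 nm
lambda = 2*d*sin(theta)  =>  sin(theta) = lambda / (2*d)
sin(theta) = 0.1436 / (2 * 0.177633) = 0.404203
theta = 23.84 deg


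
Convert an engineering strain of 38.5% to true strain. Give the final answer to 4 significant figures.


epsilon_true = ln(1 + epsilon_eng)
epsilon_true = ln(1 + 0.385)
epsilon_true = 0.3257


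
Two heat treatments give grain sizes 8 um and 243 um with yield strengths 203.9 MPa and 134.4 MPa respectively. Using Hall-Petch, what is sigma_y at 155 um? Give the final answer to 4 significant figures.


sigma_y = sigma0 + k / sqrt(d)
1/sqrt(d1) = 1/sqrt(8e-06) = 353.553;  1/sqrt(d2) = 64.15
k = (sigma1 - sigma2) / (1/sqrt(d1) - 1/sqrt(d2)) = (203.9 - 134.4) / (353.553 - 64.15) = 0.240149 MPa*m^0.5
sigma0 = sigma1 - k/sqrt(d1) = 203.9 - 0.240149*353.553 = 118.994 MPa
sigma_y(d3) = 118.994 + 0.240149 / sqrt(1.55e-04) = 138.3 MPa


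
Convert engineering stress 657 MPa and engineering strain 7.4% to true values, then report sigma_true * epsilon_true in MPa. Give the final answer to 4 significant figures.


sigma_true = sigma_eng * (1 + epsilon_eng)
sigma_true = 657 * (1 + 0.074) = 705.618 MPa
epsilon_true = ln(1 + epsilon_eng)
epsilon_true = ln(1 + 0.074) = 0.07139
sigma_true * epsilon_true = 705.618 * 0.07139 = 50.37 MPa


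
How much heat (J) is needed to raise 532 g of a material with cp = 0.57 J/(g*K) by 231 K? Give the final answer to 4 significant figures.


Q = m * cp * dT
Q = 532 * 0.57 * 231
Q = 70050 J


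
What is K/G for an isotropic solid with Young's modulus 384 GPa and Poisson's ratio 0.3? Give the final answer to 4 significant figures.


G = E / (2*(1+nu))
G = 384 / (2*(1+0.3)) = 147.692 GPa
K = E / (3*(1-2*nu))
K = 384 / (3*(1-2*0.3)) = 320 GPa
K/G = 320 / 147.692 = 2.167


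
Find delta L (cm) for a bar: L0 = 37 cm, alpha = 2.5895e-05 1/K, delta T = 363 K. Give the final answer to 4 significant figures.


dL = L0 * alpha * dT
dL = 37 * 2.5895e-05 * 363
dL = 0.3478 cm


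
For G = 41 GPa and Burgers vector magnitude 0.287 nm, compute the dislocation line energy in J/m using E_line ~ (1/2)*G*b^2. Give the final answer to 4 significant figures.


E = G*b^2/2
b = 0.287 nm = 2.87e-10 m
G = 41 GPa = 4.1e+10 Pa
E = 0.5 * 4.1e+10 * (2.87e-10)^2
E = 1.689e-09 J/m


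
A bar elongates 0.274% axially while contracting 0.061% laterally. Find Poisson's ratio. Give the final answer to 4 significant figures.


nu = -epsilon_lat / epsilon_axial
Lateral strain is contraction (negative), so using magnitudes:
nu = 0.061 / 0.274
nu = 0.2226


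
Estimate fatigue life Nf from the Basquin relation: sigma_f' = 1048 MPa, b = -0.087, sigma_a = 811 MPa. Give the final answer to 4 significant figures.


sigma_a = sigma_f' * (2*Nf)^b
2*Nf = (sigma_a / sigma_f')^(1/b)
2*Nf = (811 / 1048)^(1/-0.087)
2*Nf = 19.0447
Nf = 9.522 cycles


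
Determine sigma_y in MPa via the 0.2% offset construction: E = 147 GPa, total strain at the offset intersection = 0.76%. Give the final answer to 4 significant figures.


Offset strain = 0.002
Elastic strain at yield = total_strain - offset = 7.6e-03 - 0.002 = 5.6e-03
sigma_y = E * elastic_strain = 147000 * 5.6e-03
sigma_y = 823.2 MPa


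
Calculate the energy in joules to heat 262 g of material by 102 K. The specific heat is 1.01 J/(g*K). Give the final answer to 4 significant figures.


Q = m * cp * dT
Q = 262 * 1.01 * 102
Q = 26990 J


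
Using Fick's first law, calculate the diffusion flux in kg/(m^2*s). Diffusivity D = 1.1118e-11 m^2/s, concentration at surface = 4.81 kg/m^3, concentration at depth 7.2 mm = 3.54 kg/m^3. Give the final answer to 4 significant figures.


J = -D * (dC/dx) = D * (C1 - C2) / dx
J = 1.1118e-11 * (4.81 - 3.54) / 7.2e-03
J = 1.961e-09 kg/(m^2*s)


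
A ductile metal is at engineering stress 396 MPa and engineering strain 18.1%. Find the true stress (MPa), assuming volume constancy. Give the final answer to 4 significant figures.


sigma_true = sigma_eng * (1 + epsilon_eng)
sigma_true = 396 * (1 + 0.181)
sigma_true = 467.7 MPa


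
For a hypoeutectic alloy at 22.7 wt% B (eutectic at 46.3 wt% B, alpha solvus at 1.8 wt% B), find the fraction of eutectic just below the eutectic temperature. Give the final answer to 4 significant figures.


f_primary = (C_e - C0) / (C_e - C_alpha_max)
f_primary = (46.3 - 22.7) / (46.3 - 1.8)
f_primary = 0.530337
f_eutectic = 1 - 0.530337 = 0.4697


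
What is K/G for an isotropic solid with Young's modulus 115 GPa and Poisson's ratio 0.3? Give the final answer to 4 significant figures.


G = E / (2*(1+nu))
G = 115 / (2*(1+0.3)) = 44.2308 GPa
K = E / (3*(1-2*nu))
K = 115 / (3*(1-2*0.3)) = 95.8333 GPa
K/G = 95.8333 / 44.2308 = 2.167


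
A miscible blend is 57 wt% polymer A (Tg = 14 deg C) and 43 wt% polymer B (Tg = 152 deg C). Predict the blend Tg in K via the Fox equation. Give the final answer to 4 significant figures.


1/Tg = w1/Tg1 + w2/Tg2 (in Kelvin)
Tg1 = 287.15 K, Tg2 = 425.15 K
1/Tg = 0.57/287.15 + 0.43/425.15
Tg = 333.7 K


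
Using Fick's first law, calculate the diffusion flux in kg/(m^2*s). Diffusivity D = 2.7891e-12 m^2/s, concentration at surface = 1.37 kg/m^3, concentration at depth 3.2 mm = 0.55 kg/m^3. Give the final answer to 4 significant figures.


J = -D * (dC/dx) = D * (C1 - C2) / dx
J = 2.7891e-12 * (1.37 - 0.55) / 3.2e-03
J = 7.147e-10 kg/(m^2*s)


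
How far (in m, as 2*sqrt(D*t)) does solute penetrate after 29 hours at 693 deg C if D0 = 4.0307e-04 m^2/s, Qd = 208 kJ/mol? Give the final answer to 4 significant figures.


Step 1: D = D0 * exp(-Qd/(R*T))
T = 966.15 K
D = 4.0307e-04 * exp(-208e3 / (8.314 * 966.15)) = 2.28829e-15 m^2/s
Step 2: L = 2*sqrt(D*t)
t = 29 h = 104400 s
L = 2*sqrt(2.28829e-15 * 104400) = 3.091e-05 m


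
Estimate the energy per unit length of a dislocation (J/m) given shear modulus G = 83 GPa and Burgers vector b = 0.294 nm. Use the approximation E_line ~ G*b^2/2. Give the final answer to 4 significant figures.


E = G*b^2/2
b = 0.294 nm = 2.94e-10 m
G = 83 GPa = 8.3e+10 Pa
E = 0.5 * 8.3e+10 * (2.94e-10)^2
E = 3.587e-09 J/m


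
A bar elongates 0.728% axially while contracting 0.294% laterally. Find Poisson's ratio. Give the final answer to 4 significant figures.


nu = -epsilon_lat / epsilon_axial
Lateral strain is contraction (negative), so using magnitudes:
nu = 0.294 / 0.728
nu = 0.4038


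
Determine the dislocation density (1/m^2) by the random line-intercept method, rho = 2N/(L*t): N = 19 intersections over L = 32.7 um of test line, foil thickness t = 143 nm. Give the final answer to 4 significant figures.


rho = 2N / (L * t)
L = 32.7 um = 3.27e-05 m, t = 143 nm = 1.43e-07 m
rho = 2 * 19 / (3.27e-05 * 1.43e-07)
rho = 8.126e+12 1/m^2


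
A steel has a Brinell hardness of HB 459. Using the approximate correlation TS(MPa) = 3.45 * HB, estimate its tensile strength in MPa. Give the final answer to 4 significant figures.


TS (MPa) = 3.45 * HB
TS = 3.45 * 459
TS = 1584 MPa


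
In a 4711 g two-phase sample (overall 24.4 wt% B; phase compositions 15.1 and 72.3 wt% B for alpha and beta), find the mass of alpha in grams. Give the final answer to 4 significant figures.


f_alpha = (C_beta - C0) / (C_beta - C_alpha)
f_alpha = (72.3 - 24.4) / (72.3 - 15.1) = 0.837413
m_alpha = f_alpha * m_total = 0.837413 * 4711 = 3945 g


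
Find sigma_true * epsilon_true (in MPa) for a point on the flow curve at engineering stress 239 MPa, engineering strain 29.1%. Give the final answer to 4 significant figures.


sigma_true = sigma_eng * (1 + epsilon_eng)
sigma_true = 239 * (1 + 0.291) = 308.549 MPa
epsilon_true = ln(1 + epsilon_eng)
epsilon_true = ln(1 + 0.291) = 0.255417
sigma_true * epsilon_true = 308.549 * 0.255417 = 78.81 MPa


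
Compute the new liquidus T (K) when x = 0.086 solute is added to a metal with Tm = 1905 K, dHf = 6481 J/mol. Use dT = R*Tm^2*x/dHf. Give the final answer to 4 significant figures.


dT = R*Tm^2*x / dHf
dT = 8.314 * 1905^2 * 0.086 / 6481
dT = 400.365 K
T_new = 1905 - 400.365 = 1505 K


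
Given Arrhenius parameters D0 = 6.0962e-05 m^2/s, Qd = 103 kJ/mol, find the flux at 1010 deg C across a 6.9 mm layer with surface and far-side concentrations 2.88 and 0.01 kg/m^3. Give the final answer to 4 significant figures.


Step 1: D = D0 * exp(-Qd/(R*T))
T = 1010 + 273.15 = 1283.15 K
D = 6.0962e-05 * exp(-103e3 / (8.314 * 1283.15)) = 3.90814e-09 m^2/s
Step 2: J = D * (C1 - C2) / dx
J = 3.90814e-09 * (2.88 - 0.01) / 6.9e-03
J = 1.626e-06 kg/(m^2*s)


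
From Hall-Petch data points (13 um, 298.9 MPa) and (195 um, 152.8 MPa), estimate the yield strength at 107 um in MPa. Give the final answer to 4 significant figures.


sigma_y = sigma0 + k / sqrt(d)
1/sqrt(d1) = 1/sqrt(1.3e-05) = 277.35;  1/sqrt(d2) = 71.6115
k = (sigma1 - sigma2) / (1/sqrt(d1) - 1/sqrt(d2)) = (298.9 - 152.8) / (277.35 - 71.6115) = 0.710124 MPa*m^0.5
sigma0 = sigma1 - k/sqrt(d1) = 298.9 - 0.710124*277.35 = 101.947 MPa
sigma_y(d3) = 101.947 + 0.710124 / sqrt(1.07e-04) = 170.6 MPa


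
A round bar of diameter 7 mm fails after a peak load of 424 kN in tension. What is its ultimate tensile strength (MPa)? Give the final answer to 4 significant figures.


A0 = pi*(d/2)^2 = pi*(7/2)^2 = 38.4845 mm^2
UTS = F_max / A0 = 424*1000 / 38.4845
UTS = 11020 MPa


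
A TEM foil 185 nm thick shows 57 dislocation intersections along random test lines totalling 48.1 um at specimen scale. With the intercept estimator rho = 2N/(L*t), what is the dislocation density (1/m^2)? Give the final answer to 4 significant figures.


rho = 2N / (L * t)
L = 48.1 um = 4.81e-05 m, t = 185 nm = 1.85e-07 m
rho = 2 * 57 / (4.81e-05 * 1.85e-07)
rho = 1.281e+13 1/m^2


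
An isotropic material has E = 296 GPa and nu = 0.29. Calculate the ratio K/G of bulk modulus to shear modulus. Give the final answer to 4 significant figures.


G = E / (2*(1+nu))
G = 296 / (2*(1+0.29)) = 114.729 GPa
K = E / (3*(1-2*nu))
K = 296 / (3*(1-2*0.29)) = 234.921 GPa
K/G = 234.921 / 114.729 = 2.048


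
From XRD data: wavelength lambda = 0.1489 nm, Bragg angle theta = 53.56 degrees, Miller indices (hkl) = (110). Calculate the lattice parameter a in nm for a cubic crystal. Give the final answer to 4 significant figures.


d = lambda / (2*sin(theta))
d = 0.1489 / (2*sin(53.56 deg))
d = 0.0925443 nm
a = d * sqrt(h^2+k^2+l^2) = 0.0925443 * sqrt(2)
a = 0.1309 nm


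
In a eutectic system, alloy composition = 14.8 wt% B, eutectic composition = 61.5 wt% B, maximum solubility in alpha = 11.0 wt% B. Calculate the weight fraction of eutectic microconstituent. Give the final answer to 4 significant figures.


f_primary = (C_e - C0) / (C_e - C_alpha_max)
f_primary = (61.5 - 14.8) / (61.5 - 11.0)
f_primary = 0.924752
f_eutectic = 1 - 0.924752 = 0.07525


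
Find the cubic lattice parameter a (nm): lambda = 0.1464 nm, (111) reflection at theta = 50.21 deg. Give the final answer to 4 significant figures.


d = lambda / (2*sin(theta))
d = 0.1464 / (2*sin(50.21 deg))
d = 0.0952635 nm
a = d * sqrt(h^2+k^2+l^2) = 0.0952635 * sqrt(3)
a = 0.165 nm


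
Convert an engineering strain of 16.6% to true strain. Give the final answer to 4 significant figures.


epsilon_true = ln(1 + epsilon_eng)
epsilon_true = ln(1 + 0.166)
epsilon_true = 0.1536


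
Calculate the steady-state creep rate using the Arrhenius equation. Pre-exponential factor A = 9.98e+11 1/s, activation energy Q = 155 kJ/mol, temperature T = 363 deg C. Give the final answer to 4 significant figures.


rate = A * exp(-Q / (R*T))
T = 363 + 273.15 = 636.15 K
rate = 9.98e+11 * exp(-155e3 / (8.314 * 636.15))
rate = 0.1869 1/s


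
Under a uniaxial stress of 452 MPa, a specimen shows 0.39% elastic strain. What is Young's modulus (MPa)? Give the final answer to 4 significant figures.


E = sigma / epsilon
epsilon = 0.39% = 3.9e-03
E = 452 / 3.9e-03
E = 115900 MPa


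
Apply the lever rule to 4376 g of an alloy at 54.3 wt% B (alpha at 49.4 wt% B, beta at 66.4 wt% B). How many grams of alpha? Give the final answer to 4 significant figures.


f_alpha = (C_beta - C0) / (C_beta - C_alpha)
f_alpha = (66.4 - 54.3) / (66.4 - 49.4) = 0.711765
m_alpha = f_alpha * m_total = 0.711765 * 4376 = 3115 g


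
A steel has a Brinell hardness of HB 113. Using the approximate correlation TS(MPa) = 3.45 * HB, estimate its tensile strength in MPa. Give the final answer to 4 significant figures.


TS (MPa) = 3.45 * HB
TS = 3.45 * 113
TS = 389.9 MPa


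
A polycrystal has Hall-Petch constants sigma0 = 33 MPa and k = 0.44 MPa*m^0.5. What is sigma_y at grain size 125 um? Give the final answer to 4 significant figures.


sigma_y = sigma0 + k / sqrt(d)
d = 125 um = 1.25e-04 m
sigma_y = 33 + 0.44 / sqrt(1.25e-04)
sigma_y = 72.35 MPa


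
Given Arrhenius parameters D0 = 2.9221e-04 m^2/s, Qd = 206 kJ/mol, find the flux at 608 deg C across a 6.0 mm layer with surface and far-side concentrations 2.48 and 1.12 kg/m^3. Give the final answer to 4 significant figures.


Step 1: D = D0 * exp(-Qd/(R*T))
T = 608 + 273.15 = 881.15 K
D = 2.9221e-04 * exp(-206e3 / (8.314 * 881.15)) = 1.79291e-16 m^2/s
Step 2: J = D * (C1 - C2) / dx
J = 1.79291e-16 * (2.48 - 1.12) / 6e-03
J = 4.064e-14 kg/(m^2*s)


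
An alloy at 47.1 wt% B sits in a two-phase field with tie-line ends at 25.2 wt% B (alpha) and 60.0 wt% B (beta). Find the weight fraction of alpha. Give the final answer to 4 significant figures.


f_alpha = (C_beta - C0) / (C_beta - C_alpha)
f_alpha = (60.0 - 47.1) / (60.0 - 25.2)
f_alpha = 0.3707


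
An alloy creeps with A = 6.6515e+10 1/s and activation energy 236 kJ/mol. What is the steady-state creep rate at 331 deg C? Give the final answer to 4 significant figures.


rate = A * exp(-Q / (R*T))
T = 331 + 273.15 = 604.15 K
rate = 6.6515e+10 * exp(-236e3 / (8.314 * 604.15))
rate = 2.616e-10 1/s


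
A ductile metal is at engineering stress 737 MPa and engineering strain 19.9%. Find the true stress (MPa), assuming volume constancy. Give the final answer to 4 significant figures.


sigma_true = sigma_eng * (1 + epsilon_eng)
sigma_true = 737 * (1 + 0.199)
sigma_true = 883.7 MPa


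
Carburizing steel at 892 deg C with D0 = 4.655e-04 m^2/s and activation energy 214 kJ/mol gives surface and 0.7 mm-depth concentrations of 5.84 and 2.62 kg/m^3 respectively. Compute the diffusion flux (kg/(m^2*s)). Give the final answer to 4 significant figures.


Step 1: D = D0 * exp(-Qd/(R*T))
T = 892 + 273.15 = 1165.15 K
D = 4.655e-04 * exp(-214e3 / (8.314 * 1165.15)) = 1.18516e-13 m^2/s
Step 2: J = D * (C1 - C2) / dx
J = 1.18516e-13 * (5.84 - 2.62) / 7e-04
J = 5.452e-10 kg/(m^2*s)


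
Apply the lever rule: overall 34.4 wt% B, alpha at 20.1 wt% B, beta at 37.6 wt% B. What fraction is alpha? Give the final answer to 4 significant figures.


f_alpha = (C_beta - C0) / (C_beta - C_alpha)
f_alpha = (37.6 - 34.4) / (37.6 - 20.1)
f_alpha = 0.1829


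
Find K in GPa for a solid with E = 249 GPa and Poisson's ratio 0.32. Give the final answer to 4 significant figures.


K = E / (3*(1-2*nu))
K = 249 / (3*(1-2*0.32))
K = 230.6 GPa


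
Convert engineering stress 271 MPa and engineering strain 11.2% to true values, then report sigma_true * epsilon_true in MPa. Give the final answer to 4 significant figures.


sigma_true = sigma_eng * (1 + epsilon_eng)
sigma_true = 271 * (1 + 0.112) = 301.352 MPa
epsilon_true = ln(1 + epsilon_eng)
epsilon_true = ln(1 + 0.112) = 0.10616
sigma_true * epsilon_true = 301.352 * 0.10616 = 31.99 MPa


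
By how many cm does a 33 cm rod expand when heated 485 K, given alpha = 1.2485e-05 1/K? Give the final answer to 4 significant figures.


dL = L0 * alpha * dT
dL = 33 * 1.2485e-05 * 485
dL = 0.1998 cm


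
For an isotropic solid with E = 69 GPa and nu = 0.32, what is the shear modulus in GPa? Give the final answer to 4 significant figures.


G = E / (2*(1+nu))
G = 69 / (2*(1+0.32))
G = 26.14 GPa


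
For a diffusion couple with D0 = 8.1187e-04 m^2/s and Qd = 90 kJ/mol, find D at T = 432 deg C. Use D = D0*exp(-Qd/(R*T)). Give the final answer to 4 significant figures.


D = D0 * exp(-Qd / (R*T))
T = 705.15 K
D = 8.1187e-04 * exp(-90e3 / (8.314 * 705.15))
D = 1.747e-10 m^2/s


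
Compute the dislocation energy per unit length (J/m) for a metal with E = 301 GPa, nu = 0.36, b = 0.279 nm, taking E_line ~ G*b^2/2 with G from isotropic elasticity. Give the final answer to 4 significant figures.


Step 1: G = E / (2*(1+nu))
G = 301 / (2*(1+0.36)) = 110.662 GPa = 1.10662e+11 Pa
Step 2: E_line = G*b^2/2
b = 0.279 nm = 2.79e-10 m
E_line = 0.5 * 1.10662e+11 * (2.79e-10)^2 = 4.307e-09 J/m


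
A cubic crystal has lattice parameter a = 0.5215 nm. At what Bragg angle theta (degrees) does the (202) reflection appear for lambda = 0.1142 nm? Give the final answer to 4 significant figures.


d = a / sqrt(h^2+k^2+l^2)
d = 0.5215 / sqrt(8) = 0.184378 nm
lambda = 2*d*sin(theta)  =>  sin(theta) = lambda / (2*d)
sin(theta) = 0.1142 / (2 * 0.184378) = 0.30969
theta = 18.04 deg


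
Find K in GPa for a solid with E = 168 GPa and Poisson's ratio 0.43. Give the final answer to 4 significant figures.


K = E / (3*(1-2*nu))
K = 168 / (3*(1-2*0.43))
K = 400 GPa


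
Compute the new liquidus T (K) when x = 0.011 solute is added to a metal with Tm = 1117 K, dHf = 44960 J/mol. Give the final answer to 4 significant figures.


dT = R*Tm^2*x / dHf
dT = 8.314 * 1117^2 * 0.011 / 44960
dT = 2.53795 K
T_new = 1117 - 2.53795 = 1114 K


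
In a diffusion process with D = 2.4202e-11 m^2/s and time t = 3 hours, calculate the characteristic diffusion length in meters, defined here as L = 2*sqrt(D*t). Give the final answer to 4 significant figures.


t = 3 hr = 10800 s
Diffusion length = 2*sqrt(D*t)
= 2*sqrt(2.4202e-11 * 10800)
= 1.023e-03 m


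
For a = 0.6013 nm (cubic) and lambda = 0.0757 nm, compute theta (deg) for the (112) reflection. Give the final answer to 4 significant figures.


d = a / sqrt(h^2+k^2+l^2)
d = 0.6013 / sqrt(6) = 0.24548 nm
lambda = 2*d*sin(theta)  =>  sin(theta) = lambda / (2*d)
sin(theta) = 0.0757 / (2 * 0.24548) = 0.154188
theta = 8.87 deg


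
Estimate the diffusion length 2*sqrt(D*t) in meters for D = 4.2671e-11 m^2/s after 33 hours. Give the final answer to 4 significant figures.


t = 33 hr = 118800 s
Diffusion length = 2*sqrt(D*t)
= 2*sqrt(4.2671e-11 * 118800)
= 4.503e-03 m


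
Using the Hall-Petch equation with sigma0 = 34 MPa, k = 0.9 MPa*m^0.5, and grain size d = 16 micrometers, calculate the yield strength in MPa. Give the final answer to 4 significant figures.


sigma_y = sigma0 + k / sqrt(d)
d = 16 um = 1.6e-05 m
sigma_y = 34 + 0.9 / sqrt(1.6e-05)
sigma_y = 259 MPa


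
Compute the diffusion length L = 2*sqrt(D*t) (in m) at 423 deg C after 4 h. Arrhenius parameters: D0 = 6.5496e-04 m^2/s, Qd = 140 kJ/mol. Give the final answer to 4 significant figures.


Step 1: D = D0 * exp(-Qd/(R*T))
T = 696.15 K
D = 6.5496e-04 * exp(-140e3 / (8.314 * 696.15)) = 2.04706e-14 m^2/s
Step 2: L = 2*sqrt(D*t)
t = 4 h = 14400 s
L = 2*sqrt(2.04706e-14 * 14400) = 3.434e-05 m


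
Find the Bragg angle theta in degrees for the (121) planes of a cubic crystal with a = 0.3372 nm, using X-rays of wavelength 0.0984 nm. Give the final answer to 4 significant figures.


d = a / sqrt(h^2+k^2+l^2)
d = 0.3372 / sqrt(6) = 0.137661 nm
lambda = 2*d*sin(theta)  =>  sin(theta) = lambda / (2*d)
sin(theta) = 0.0984 / (2 * 0.137661) = 0.357399
theta = 20.94 deg


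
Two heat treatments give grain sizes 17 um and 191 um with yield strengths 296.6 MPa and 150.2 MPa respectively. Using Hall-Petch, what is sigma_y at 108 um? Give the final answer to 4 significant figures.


sigma_y = sigma0 + k / sqrt(d)
1/sqrt(d1) = 1/sqrt(1.7e-05) = 242.536;  1/sqrt(d2) = 72.3575
k = (sigma1 - sigma2) / (1/sqrt(d1) - 1/sqrt(d2)) = (296.6 - 150.2) / (242.536 - 72.3575) = 0.860275 MPa*m^0.5
sigma0 = sigma1 - k/sqrt(d1) = 296.6 - 0.860275*242.536 = 87.9527 MPa
sigma_y(d3) = 87.9527 + 0.860275 / sqrt(1.08e-04) = 170.7 MPa


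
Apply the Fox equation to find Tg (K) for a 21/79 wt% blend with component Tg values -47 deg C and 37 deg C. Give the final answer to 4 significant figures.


1/Tg = w1/Tg1 + w2/Tg2 (in Kelvin)
Tg1 = 226.15 K, Tg2 = 310.15 K
1/Tg = 0.21/226.15 + 0.79/310.15
Tg = 287.7 K


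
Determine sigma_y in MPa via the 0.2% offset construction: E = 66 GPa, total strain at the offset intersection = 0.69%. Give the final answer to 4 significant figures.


Offset strain = 0.002
Elastic strain at yield = total_strain - offset = 6.9e-03 - 0.002 = 4.9e-03
sigma_y = E * elastic_strain = 66000 * 4.9e-03
sigma_y = 323.4 MPa


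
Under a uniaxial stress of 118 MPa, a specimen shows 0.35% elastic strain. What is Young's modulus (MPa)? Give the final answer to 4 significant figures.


E = sigma / epsilon
epsilon = 0.35% = 3.5e-03
E = 118 / 3.5e-03
E = 33710 MPa


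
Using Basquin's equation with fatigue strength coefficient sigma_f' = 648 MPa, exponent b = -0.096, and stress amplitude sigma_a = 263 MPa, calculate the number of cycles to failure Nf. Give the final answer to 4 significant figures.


sigma_a = sigma_f' * (2*Nf)^b
2*Nf = (sigma_a / sigma_f')^(1/b)
2*Nf = (263 / 648)^(1/-0.096)
2*Nf = 12005.1
Nf = 6003 cycles


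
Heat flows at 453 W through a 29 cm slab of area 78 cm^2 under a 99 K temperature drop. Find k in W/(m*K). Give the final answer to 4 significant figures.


k = Q*L / (A*dT)
L = 0.29 m, A = 7.8e-03 m^2
k = 453 * 0.29 / (7.8e-03 * 99)
k = 170.1 W/(m*K)


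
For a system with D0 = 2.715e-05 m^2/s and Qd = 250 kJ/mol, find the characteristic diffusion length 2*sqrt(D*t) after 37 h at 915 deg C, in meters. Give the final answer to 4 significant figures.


Step 1: D = D0 * exp(-Qd/(R*T))
T = 1188.15 K
D = 2.715e-05 * exp(-250e3 / (8.314 * 1188.15)) = 2.77091e-16 m^2/s
Step 2: L = 2*sqrt(D*t)
t = 37 h = 133200 s
L = 2*sqrt(2.77091e-16 * 133200) = 1.215e-05 m


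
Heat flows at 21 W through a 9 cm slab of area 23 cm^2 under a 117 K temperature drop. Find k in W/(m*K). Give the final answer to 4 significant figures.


k = Q*L / (A*dT)
L = 0.09 m, A = 2.3e-03 m^2
k = 21 * 0.09 / (2.3e-03 * 117)
k = 7.023 W/(m*K)


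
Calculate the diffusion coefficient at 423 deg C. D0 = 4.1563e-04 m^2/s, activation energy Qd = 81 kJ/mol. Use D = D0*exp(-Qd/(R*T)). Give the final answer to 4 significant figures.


D = D0 * exp(-Qd / (R*T))
T = 696.15 K
D = 4.1563e-04 * exp(-81e3 / (8.314 * 696.15))
D = 3.473e-10 m^2/s


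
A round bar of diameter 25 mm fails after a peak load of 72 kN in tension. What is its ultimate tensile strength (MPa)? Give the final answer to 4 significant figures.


A0 = pi*(d/2)^2 = pi*(25/2)^2 = 490.874 mm^2
UTS = F_max / A0 = 72*1000 / 490.874
UTS = 146.7 MPa


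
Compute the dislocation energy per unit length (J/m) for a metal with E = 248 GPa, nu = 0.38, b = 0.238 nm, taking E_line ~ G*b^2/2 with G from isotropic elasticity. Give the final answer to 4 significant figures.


Step 1: G = E / (2*(1+nu))
G = 248 / (2*(1+0.38)) = 89.8551 GPa = 8.98551e+10 Pa
Step 2: E_line = G*b^2/2
b = 0.238 nm = 2.38e-10 m
E_line = 0.5 * 8.98551e+10 * (2.38e-10)^2 = 2.545e-09 J/m


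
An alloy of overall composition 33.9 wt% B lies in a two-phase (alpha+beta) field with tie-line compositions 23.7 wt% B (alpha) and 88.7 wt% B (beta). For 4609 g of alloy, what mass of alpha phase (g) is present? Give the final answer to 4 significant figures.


f_alpha = (C_beta - C0) / (C_beta - C_alpha)
f_alpha = (88.7 - 33.9) / (88.7 - 23.7) = 0.843077
m_alpha = f_alpha * m_total = 0.843077 * 4609 = 3886 g


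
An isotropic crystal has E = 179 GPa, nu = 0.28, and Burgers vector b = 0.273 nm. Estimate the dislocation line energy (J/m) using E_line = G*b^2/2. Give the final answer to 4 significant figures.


Step 1: G = E / (2*(1+nu))
G = 179 / (2*(1+0.28)) = 69.9219 GPa = 6.99219e+10 Pa
Step 2: E_line = G*b^2/2
b = 0.273 nm = 2.73e-10 m
E_line = 0.5 * 6.99219e+10 * (2.73e-10)^2 = 2.606e-09 J/m


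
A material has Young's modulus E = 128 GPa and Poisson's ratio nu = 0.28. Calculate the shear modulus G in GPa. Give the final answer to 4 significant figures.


G = E / (2*(1+nu))
G = 128 / (2*(1+0.28))
G = 50 GPa


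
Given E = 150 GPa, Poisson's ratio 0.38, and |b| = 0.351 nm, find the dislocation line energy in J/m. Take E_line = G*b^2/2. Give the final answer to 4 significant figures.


Step 1: G = E / (2*(1+nu))
G = 150 / (2*(1+0.38)) = 54.3478 GPa = 5.43478e+10 Pa
Step 2: E_line = G*b^2/2
b = 0.351 nm = 3.51e-10 m
E_line = 0.5 * 5.43478e+10 * (3.51e-10)^2 = 3.348e-09 J/m


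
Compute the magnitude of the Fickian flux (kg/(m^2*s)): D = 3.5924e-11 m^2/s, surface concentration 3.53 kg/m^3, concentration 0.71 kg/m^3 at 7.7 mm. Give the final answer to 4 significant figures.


J = -D * (dC/dx) = D * (C1 - C2) / dx
J = 3.5924e-11 * (3.53 - 0.71) / 7.7e-03
J = 1.316e-08 kg/(m^2*s)


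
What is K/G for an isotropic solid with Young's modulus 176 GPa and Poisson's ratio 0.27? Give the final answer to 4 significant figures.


G = E / (2*(1+nu))
G = 176 / (2*(1+0.27)) = 69.2913 GPa
K = E / (3*(1-2*nu))
K = 176 / (3*(1-2*0.27)) = 127.536 GPa
K/G = 127.536 / 69.2913 = 1.841


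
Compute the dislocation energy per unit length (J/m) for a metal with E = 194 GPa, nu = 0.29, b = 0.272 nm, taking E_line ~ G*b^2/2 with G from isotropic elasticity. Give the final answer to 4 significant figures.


Step 1: G = E / (2*(1+nu))
G = 194 / (2*(1+0.29)) = 75.1938 GPa = 7.51938e+10 Pa
Step 2: E_line = G*b^2/2
b = 0.272 nm = 2.72e-10 m
E_line = 0.5 * 7.51938e+10 * (2.72e-10)^2 = 2.782e-09 J/m


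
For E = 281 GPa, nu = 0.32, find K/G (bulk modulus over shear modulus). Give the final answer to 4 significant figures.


G = E / (2*(1+nu))
G = 281 / (2*(1+0.32)) = 106.439 GPa
K = E / (3*(1-2*nu))
K = 281 / (3*(1-2*0.32)) = 260.185 GPa
K/G = 260.185 / 106.439 = 2.444


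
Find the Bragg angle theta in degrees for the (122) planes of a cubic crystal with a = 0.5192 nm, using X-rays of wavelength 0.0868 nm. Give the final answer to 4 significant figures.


d = a / sqrt(h^2+k^2+l^2)
d = 0.5192 / sqrt(9) = 0.173067 nm
lambda = 2*d*sin(theta)  =>  sin(theta) = lambda / (2*d)
sin(theta) = 0.0868 / (2 * 0.173067) = 0.25077
theta = 14.52 deg


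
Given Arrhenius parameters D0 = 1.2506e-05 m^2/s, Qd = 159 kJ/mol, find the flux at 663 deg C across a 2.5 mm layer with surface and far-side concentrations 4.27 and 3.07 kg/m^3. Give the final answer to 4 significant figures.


Step 1: D = D0 * exp(-Qd/(R*T))
T = 663 + 273.15 = 936.15 K
D = 1.2506e-05 * exp(-159e3 / (8.314 * 936.15)) = 1.67891e-14 m^2/s
Step 2: J = D * (C1 - C2) / dx
J = 1.67891e-14 * (4.27 - 3.07) / 2.5e-03
J = 8.059e-12 kg/(m^2*s)


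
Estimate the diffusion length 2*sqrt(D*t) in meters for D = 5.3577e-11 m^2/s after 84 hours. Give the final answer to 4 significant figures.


t = 84 hr = 302400 s
Diffusion length = 2*sqrt(D*t)
= 2*sqrt(5.3577e-11 * 302400)
= 8.05e-03 m


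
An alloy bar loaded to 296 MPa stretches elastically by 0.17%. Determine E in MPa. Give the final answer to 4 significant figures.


E = sigma / epsilon
epsilon = 0.17% = 1.7e-03
E = 296 / 1.7e-03
E = 174100 MPa


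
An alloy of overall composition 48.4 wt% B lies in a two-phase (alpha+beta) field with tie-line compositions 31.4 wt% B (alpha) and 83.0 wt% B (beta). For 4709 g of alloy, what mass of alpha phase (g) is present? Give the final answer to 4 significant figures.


f_alpha = (C_beta - C0) / (C_beta - C_alpha)
f_alpha = (83.0 - 48.4) / (83.0 - 31.4) = 0.670543
m_alpha = f_alpha * m_total = 0.670543 * 4709 = 3158 g


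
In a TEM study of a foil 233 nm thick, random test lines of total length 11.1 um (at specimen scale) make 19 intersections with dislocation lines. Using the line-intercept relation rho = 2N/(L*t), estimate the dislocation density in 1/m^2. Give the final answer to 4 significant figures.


rho = 2N / (L * t)
L = 11.1 um = 1.11e-05 m, t = 233 nm = 2.33e-07 m
rho = 2 * 19 / (1.11e-05 * 2.33e-07)
rho = 1.469e+13 1/m^2


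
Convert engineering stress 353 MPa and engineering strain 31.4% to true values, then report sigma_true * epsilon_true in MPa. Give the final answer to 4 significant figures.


sigma_true = sigma_eng * (1 + epsilon_eng)
sigma_true = 353 * (1 + 0.314) = 463.842 MPa
epsilon_true = ln(1 + epsilon_eng)
epsilon_true = ln(1 + 0.314) = 0.273076
sigma_true * epsilon_true = 463.842 * 0.273076 = 126.7 MPa


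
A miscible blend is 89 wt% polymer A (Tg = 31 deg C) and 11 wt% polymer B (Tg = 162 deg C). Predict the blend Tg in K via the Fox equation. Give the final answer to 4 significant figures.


1/Tg = w1/Tg1 + w2/Tg2 (in Kelvin)
Tg1 = 304.15 K, Tg2 = 435.15 K
1/Tg = 0.89/304.15 + 0.11/435.15
Tg = 314.6 K


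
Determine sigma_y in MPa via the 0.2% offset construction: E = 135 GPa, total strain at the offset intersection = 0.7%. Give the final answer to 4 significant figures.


Offset strain = 0.002
Elastic strain at yield = total_strain - offset = 7e-03 - 0.002 = 5e-03
sigma_y = E * elastic_strain = 135000 * 5e-03
sigma_y = 675 MPa


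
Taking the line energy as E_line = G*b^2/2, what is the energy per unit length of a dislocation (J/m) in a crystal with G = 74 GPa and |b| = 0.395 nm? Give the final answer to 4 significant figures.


E = G*b^2/2
b = 0.395 nm = 3.95e-10 m
G = 74 GPa = 7.4e+10 Pa
E = 0.5 * 7.4e+10 * (3.95e-10)^2
E = 5.773e-09 J/m


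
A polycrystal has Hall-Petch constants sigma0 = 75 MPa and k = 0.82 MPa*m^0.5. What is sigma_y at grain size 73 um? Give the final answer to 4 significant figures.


sigma_y = sigma0 + k / sqrt(d)
d = 73 um = 7.3e-05 m
sigma_y = 75 + 0.82 / sqrt(7.3e-05)
sigma_y = 171 MPa


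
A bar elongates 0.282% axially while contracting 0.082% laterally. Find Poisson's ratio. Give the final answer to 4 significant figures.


nu = -epsilon_lat / epsilon_axial
Lateral strain is contraction (negative), so using magnitudes:
nu = 0.082 / 0.282
nu = 0.2908


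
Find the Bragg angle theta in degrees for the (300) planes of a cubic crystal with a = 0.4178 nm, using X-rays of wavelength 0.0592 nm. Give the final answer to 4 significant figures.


d = a / sqrt(h^2+k^2+l^2)
d = 0.4178 / sqrt(9) = 0.139267 nm
lambda = 2*d*sin(theta)  =>  sin(theta) = lambda / (2*d)
sin(theta) = 0.0592 / (2 * 0.139267) = 0.212542
theta = 12.27 deg


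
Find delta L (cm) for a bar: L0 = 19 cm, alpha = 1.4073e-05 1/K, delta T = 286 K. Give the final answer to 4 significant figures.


dL = L0 * alpha * dT
dL = 19 * 1.4073e-05 * 286
dL = 0.07647 cm


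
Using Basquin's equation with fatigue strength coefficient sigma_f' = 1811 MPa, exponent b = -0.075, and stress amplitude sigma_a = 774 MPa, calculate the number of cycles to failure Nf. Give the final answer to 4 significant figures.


sigma_a = sigma_f' * (2*Nf)^b
2*Nf = (sigma_a / sigma_f')^(1/b)
2*Nf = (774 / 1811)^(1/-0.075)
2*Nf = 83630.9
Nf = 41820 cycles


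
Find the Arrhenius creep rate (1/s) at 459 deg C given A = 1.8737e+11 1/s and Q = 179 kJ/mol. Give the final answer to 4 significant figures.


rate = A * exp(-Q / (R*T))
T = 459 + 273.15 = 732.15 K
rate = 1.8737e+11 * exp(-179e3 / (8.314 * 732.15))
rate = 0.03174 1/s


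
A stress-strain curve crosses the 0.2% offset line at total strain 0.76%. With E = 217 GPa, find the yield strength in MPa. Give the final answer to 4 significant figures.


Offset strain = 0.002
Elastic strain at yield = total_strain - offset = 7.6e-03 - 0.002 = 5.6e-03
sigma_y = E * elastic_strain = 217000 * 5.6e-03
sigma_y = 1215 MPa


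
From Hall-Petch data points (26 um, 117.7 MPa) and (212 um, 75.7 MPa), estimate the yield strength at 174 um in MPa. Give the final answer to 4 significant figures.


sigma_y = sigma0 + k / sqrt(d)
1/sqrt(d1) = 1/sqrt(2.6e-05) = 196.116;  1/sqrt(d2) = 68.6803
k = (sigma1 - sigma2) / (1/sqrt(d1) - 1/sqrt(d2)) = (117.7 - 75.7) / (196.116 - 68.6803) = 0.329578 MPa*m^0.5
sigma0 = sigma1 - k/sqrt(d1) = 117.7 - 0.329578*196.116 = 53.0645 MPa
sigma_y(d3) = 53.0645 + 0.329578 / sqrt(1.74e-04) = 78.05 MPa


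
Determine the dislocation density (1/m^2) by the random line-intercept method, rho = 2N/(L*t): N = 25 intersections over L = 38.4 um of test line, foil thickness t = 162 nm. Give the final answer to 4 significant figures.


rho = 2N / (L * t)
L = 38.4 um = 3.84e-05 m, t = 162 nm = 1.62e-07 m
rho = 2 * 25 / (3.84e-05 * 1.62e-07)
rho = 8.038e+12 1/m^2


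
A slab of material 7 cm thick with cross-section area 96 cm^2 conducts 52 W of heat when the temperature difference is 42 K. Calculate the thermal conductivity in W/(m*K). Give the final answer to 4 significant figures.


k = Q*L / (A*dT)
L = 0.07 m, A = 9.6e-03 m^2
k = 52 * 0.07 / (9.6e-03 * 42)
k = 9.028 W/(m*K)


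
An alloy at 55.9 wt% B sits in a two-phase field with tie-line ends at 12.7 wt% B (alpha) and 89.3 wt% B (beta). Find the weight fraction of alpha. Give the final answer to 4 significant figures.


f_alpha = (C_beta - C0) / (C_beta - C_alpha)
f_alpha = (89.3 - 55.9) / (89.3 - 12.7)
f_alpha = 0.436


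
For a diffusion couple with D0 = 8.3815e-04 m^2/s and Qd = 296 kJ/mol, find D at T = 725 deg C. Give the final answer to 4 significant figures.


D = D0 * exp(-Qd / (R*T))
T = 998.15 K
D = 8.3815e-04 * exp(-296e3 / (8.314 * 998.15))
D = 2.708e-19 m^2/s


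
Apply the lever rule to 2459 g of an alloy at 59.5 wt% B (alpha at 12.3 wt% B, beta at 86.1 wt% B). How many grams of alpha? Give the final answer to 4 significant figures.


f_alpha = (C_beta - C0) / (C_beta - C_alpha)
f_alpha = (86.1 - 59.5) / (86.1 - 12.3) = 0.360434
m_alpha = f_alpha * m_total = 0.360434 * 2459 = 886.3 g


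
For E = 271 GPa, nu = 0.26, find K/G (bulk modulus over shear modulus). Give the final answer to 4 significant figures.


G = E / (2*(1+nu))
G = 271 / (2*(1+0.26)) = 107.54 GPa
K = E / (3*(1-2*nu))
K = 271 / (3*(1-2*0.26)) = 188.194 GPa
K/G = 188.194 / 107.54 = 1.75


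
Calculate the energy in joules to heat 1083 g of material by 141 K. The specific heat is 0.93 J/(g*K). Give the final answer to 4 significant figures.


Q = m * cp * dT
Q = 1083 * 0.93 * 141
Q = 142000 J


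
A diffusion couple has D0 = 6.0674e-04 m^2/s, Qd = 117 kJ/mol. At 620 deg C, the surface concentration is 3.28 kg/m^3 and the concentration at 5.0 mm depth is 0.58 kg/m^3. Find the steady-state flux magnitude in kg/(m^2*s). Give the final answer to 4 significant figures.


Step 1: D = D0 * exp(-Qd/(R*T))
T = 620 + 273.15 = 893.15 K
D = 6.0674e-04 * exp(-117e3 / (8.314 * 893.15)) = 8.7131e-11 m^2/s
Step 2: J = D * (C1 - C2) / dx
J = 8.7131e-11 * (3.28 - 0.58) / 5e-03
J = 4.705e-08 kg/(m^2*s)


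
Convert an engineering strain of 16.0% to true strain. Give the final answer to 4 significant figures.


epsilon_true = ln(1 + epsilon_eng)
epsilon_true = ln(1 + 0.16)
epsilon_true = 0.1484


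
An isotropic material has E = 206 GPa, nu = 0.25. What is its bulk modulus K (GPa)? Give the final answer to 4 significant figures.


K = E / (3*(1-2*nu))
K = 206 / (3*(1-2*0.25))
K = 137.3 GPa


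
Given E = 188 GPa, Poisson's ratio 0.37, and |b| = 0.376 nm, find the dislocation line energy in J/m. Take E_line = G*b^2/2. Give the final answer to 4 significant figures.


Step 1: G = E / (2*(1+nu))
G = 188 / (2*(1+0.37)) = 68.6131 GPa = 6.86131e+10 Pa
Step 2: E_line = G*b^2/2
b = 0.376 nm = 3.76e-10 m
E_line = 0.5 * 6.86131e+10 * (3.76e-10)^2 = 4.85e-09 J/m


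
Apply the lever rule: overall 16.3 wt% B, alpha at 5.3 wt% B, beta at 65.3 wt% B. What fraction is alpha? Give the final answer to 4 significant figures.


f_alpha = (C_beta - C0) / (C_beta - C_alpha)
f_alpha = (65.3 - 16.3) / (65.3 - 5.3)
f_alpha = 0.8167


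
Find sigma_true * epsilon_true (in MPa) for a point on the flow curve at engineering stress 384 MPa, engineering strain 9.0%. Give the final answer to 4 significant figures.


sigma_true = sigma_eng * (1 + epsilon_eng)
sigma_true = 384 * (1 + 0.09) = 418.56 MPa
epsilon_true = ln(1 + epsilon_eng)
epsilon_true = ln(1 + 0.09) = 0.0861777
sigma_true * epsilon_true = 418.56 * 0.0861777 = 36.07 MPa


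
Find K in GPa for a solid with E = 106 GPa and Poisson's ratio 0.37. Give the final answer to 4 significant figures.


K = E / (3*(1-2*nu))
K = 106 / (3*(1-2*0.37))
K = 135.9 GPa


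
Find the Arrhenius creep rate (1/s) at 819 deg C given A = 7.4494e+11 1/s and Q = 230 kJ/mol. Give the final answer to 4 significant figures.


rate = A * exp(-Q / (R*T))
T = 819 + 273.15 = 1092.15 K
rate = 7.4494e+11 * exp(-230e3 / (8.314 * 1092.15))
rate = 7.438 1/s


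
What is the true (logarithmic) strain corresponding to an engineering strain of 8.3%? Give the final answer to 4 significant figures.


epsilon_true = ln(1 + epsilon_eng)
epsilon_true = ln(1 + 0.083)
epsilon_true = 0.07973


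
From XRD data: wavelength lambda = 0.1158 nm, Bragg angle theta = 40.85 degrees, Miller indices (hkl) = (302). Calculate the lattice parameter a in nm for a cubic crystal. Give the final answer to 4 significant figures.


d = lambda / (2*sin(theta))
d = 0.1158 / (2*sin(40.85 deg))
d = 0.0885212 nm
a = d * sqrt(h^2+k^2+l^2) = 0.0885212 * sqrt(13)
a = 0.3192 nm


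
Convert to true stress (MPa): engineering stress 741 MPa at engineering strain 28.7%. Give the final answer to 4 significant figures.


sigma_true = sigma_eng * (1 + epsilon_eng)
sigma_true = 741 * (1 + 0.287)
sigma_true = 953.7 MPa


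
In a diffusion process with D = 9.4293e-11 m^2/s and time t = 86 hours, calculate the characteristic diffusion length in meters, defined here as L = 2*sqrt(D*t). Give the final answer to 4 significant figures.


t = 86 hr = 309600 s
Diffusion length = 2*sqrt(D*t)
= 2*sqrt(9.4293e-11 * 309600)
= 0.01081 m


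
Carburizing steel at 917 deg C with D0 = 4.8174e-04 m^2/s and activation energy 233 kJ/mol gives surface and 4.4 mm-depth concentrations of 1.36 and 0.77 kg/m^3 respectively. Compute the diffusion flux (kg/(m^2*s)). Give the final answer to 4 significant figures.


Step 1: D = D0 * exp(-Qd/(R*T))
T = 917 + 273.15 = 1190.15 K
D = 4.8174e-04 * exp(-233e3 / (8.314 * 1190.15)) = 2.85942e-14 m^2/s
Step 2: J = D * (C1 - C2) / dx
J = 2.85942e-14 * (1.36 - 0.77) / 4.4e-03
J = 3.834e-12 kg/(m^2*s)


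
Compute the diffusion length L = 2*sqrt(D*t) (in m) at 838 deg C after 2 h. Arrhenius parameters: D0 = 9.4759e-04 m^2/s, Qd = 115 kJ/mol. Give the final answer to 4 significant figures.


Step 1: D = D0 * exp(-Qd/(R*T))
T = 1111.15 K
D = 9.4759e-04 * exp(-115e3 / (8.314 * 1111.15)) = 3.71817e-09 m^2/s
Step 2: L = 2*sqrt(D*t)
t = 2 h = 7200 s
L = 2*sqrt(3.71817e-09 * 7200) = 0.01035 m
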